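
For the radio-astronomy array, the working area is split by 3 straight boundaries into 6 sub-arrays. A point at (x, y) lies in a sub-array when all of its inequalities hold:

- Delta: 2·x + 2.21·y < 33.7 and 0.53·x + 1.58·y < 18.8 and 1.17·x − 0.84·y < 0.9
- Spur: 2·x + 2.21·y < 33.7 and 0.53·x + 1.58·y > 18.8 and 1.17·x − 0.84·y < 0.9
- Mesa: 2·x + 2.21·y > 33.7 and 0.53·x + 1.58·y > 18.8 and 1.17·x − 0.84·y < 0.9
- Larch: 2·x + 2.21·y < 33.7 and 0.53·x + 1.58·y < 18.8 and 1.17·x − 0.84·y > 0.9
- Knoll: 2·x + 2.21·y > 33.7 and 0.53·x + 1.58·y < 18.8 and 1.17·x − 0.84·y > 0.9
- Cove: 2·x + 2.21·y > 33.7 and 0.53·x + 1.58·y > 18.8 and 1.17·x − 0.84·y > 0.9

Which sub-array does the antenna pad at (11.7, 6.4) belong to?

Knoll

2·11.7 + 2.21·6.4 = 37.544, which is > 33.7
0.53·11.7 + 1.58·6.4 = 16.313, which is < 18.8
1.17·11.7 − 0.84·6.4 = 8.313, which is > 0.9
This sign pattern matches Knoll.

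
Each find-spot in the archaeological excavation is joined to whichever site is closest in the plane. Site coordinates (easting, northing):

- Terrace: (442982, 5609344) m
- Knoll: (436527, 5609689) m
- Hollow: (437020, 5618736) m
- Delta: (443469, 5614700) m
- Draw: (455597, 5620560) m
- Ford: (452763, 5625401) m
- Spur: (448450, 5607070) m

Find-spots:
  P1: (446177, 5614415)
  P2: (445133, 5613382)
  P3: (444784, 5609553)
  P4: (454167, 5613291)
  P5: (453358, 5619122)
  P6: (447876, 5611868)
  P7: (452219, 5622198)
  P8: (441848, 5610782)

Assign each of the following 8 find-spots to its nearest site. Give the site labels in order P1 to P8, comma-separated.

Delta, Delta, Terrace, Draw, Draw, Spur, Ford, Terrace

P1 → Delta (d²=7414489.00)
P2 → Delta (d²=4506020.00)
P3 → Terrace (d²=3290885.00)
P4 → Draw (d²=54883261.00)
P5 → Draw (d²=7080965.00)
P6 → Spur (d²=23350280.00)
P7 → Ford (d²=10555145.00)
P8 → Terrace (d²=3353800.00)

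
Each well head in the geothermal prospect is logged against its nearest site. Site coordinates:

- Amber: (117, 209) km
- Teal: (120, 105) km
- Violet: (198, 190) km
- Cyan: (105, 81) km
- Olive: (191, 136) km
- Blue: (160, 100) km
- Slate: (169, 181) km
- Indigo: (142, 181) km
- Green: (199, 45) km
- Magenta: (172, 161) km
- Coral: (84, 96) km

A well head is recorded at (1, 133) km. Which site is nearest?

Squared distances to each site:
Amber: 19232.000; Teal: 14945.000; Violet: 42058.000; Cyan: 13520.000; Olive: 36109.000; Blue: 26370.000; Slate: 30528.000; Indigo: 22185.000; Green: 46948.000; Magenta: 30025.000; Coral: 8258.000.
Minimum at Coral.

Coral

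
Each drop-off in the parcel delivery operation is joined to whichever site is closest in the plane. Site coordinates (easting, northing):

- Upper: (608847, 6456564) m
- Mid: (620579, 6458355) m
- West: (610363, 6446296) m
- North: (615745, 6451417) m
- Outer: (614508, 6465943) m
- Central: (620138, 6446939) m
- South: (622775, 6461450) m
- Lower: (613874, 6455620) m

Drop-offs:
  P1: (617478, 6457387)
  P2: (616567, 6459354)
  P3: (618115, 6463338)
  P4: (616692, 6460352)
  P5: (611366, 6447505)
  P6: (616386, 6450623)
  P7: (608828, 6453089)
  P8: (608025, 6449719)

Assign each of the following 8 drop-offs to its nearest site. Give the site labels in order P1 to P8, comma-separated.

Mid, Mid, Outer, Mid, West, North, Upper, West

P1 → Mid (d²=10553225.00)
P2 → Mid (d²=17094145.00)
P3 → Outer (d²=19796474.00)
P4 → Mid (d²=19096778.00)
P5 → West (d²=2467690.00)
P6 → North (d²=1041317.00)
P7 → Upper (d²=12075986.00)
P8 → West (d²=17183173.00)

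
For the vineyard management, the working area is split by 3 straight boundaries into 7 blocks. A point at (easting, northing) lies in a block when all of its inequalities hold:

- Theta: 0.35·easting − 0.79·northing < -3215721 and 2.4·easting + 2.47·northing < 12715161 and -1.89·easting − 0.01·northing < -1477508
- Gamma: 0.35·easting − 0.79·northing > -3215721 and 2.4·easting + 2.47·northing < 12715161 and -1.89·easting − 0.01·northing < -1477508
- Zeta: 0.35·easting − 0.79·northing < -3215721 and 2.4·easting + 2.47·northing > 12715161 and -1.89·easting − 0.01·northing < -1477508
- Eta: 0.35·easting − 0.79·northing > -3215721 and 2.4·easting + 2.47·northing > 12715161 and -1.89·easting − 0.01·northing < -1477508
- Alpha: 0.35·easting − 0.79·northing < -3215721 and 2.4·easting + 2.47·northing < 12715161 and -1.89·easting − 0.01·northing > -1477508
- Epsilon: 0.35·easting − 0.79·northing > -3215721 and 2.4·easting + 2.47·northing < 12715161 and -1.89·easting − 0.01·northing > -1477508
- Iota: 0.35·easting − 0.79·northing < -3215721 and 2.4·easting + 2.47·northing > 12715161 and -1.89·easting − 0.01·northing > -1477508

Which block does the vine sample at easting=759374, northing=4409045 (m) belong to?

0.35·759374 − 0.79·4409045 = -3217364.650, which is < -3215721
2.4·759374 + 2.47·4409045 = 12712838.750, which is < 12715161
-1.89·759374 − 0.01·4409045 = -1479307.310, which is < -1477508
This sign pattern matches Theta.

Theta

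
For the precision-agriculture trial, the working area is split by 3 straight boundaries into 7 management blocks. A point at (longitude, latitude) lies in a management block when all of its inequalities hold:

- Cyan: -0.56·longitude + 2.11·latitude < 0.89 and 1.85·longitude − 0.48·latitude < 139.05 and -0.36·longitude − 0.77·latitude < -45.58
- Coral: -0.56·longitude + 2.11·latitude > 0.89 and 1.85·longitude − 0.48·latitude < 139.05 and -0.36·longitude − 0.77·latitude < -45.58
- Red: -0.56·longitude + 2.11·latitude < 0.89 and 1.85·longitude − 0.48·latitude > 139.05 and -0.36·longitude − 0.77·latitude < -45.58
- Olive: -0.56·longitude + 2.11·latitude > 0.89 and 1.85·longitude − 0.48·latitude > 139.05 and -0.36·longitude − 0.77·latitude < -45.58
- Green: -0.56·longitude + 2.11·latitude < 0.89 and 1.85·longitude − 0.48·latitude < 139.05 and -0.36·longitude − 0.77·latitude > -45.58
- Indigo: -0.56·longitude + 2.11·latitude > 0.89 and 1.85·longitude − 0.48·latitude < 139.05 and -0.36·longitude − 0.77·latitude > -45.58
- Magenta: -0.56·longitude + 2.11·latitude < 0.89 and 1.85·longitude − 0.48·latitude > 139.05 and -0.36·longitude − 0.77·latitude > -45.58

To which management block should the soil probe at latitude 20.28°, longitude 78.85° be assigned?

Green

-0.56·78.85 + 2.11·20.28 = -1.365, which is < 0.89
1.85·78.85 − 0.48·20.28 = 136.138, which is < 139.05
-0.36·78.85 − 0.77·20.28 = -44.002, which is > -45.58
This sign pattern matches Green.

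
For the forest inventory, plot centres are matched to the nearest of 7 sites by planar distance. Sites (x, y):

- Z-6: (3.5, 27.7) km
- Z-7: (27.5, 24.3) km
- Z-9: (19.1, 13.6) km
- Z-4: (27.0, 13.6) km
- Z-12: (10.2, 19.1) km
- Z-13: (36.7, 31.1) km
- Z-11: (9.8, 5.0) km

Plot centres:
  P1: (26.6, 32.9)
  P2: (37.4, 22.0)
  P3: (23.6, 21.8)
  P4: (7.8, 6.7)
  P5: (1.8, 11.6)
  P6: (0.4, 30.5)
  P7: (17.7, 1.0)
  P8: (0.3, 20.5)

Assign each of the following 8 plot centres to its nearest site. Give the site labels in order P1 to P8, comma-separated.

P1 → Z-7 (d²=74.77)
P2 → Z-13 (d²=83.30)
P3 → Z-7 (d²=21.46)
P4 → Z-11 (d²=6.89)
P5 → Z-11 (d²=107.56)
P6 → Z-6 (d²=17.45)
P7 → Z-11 (d²=78.41)
P8 → Z-6 (d²=62.08)

Z-7, Z-13, Z-7, Z-11, Z-11, Z-6, Z-11, Z-6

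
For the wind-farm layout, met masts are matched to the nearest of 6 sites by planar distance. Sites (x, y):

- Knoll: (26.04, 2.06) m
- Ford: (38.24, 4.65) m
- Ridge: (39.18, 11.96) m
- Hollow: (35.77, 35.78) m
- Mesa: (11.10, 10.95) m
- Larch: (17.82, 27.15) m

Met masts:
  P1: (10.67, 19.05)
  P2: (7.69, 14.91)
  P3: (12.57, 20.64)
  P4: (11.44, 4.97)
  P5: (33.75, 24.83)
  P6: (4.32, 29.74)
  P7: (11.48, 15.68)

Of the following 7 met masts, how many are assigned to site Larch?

2

P1 → Mesa
P2 → Mesa
P3 → Larch
P4 → Mesa
P5 → Hollow
P6 → Larch
P7 → Mesa
2 of the 7 go to Larch.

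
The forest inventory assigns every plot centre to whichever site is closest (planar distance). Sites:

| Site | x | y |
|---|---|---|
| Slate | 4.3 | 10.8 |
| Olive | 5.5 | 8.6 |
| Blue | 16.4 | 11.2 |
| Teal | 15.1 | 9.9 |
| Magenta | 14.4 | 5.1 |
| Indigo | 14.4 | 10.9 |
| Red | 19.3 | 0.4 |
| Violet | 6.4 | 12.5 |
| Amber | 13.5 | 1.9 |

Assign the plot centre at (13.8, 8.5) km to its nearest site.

Squared distances to each site:
Slate: 95.540; Olive: 68.900; Blue: 14.050; Teal: 3.650; Magenta: 11.920; Indigo: 6.120; Red: 95.860; Violet: 70.760; Amber: 43.650.
Minimum at Teal.

Teal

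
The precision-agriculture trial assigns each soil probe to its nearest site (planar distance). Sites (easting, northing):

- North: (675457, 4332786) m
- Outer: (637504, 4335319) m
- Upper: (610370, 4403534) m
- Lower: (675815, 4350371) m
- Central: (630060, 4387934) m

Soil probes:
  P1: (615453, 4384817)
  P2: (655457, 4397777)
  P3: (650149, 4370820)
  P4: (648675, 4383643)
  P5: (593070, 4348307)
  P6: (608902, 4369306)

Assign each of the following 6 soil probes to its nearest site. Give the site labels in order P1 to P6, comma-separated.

P1 → Central (d²=223080138.00)
P2 → Central (d²=741892258.00)
P3 → Central (d²=696456917.00)
P4 → Central (d²=364930906.00)
P5 → Outer (d²=2143068500.00)
P6 → Central (d²=794663348.00)

Central, Central, Central, Central, Outer, Central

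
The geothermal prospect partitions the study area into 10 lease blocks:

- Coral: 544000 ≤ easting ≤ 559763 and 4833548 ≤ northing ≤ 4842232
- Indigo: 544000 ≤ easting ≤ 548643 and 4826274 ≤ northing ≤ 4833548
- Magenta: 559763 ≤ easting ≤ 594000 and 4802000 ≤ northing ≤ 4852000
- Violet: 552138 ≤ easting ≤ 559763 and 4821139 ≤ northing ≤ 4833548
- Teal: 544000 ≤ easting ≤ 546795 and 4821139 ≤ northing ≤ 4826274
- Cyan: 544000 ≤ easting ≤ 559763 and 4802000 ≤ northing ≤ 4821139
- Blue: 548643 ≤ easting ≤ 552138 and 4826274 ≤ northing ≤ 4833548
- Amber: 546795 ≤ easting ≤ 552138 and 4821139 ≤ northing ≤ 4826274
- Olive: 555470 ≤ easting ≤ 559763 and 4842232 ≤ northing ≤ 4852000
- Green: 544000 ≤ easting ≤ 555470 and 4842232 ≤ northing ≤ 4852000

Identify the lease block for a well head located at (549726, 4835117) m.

The point has easting = 549726 and northing = 4835117.
Only Coral satisfies 544000 ≤ easting ≤ 559763 and 4833548 ≤ northing ≤ 4842232.

Coral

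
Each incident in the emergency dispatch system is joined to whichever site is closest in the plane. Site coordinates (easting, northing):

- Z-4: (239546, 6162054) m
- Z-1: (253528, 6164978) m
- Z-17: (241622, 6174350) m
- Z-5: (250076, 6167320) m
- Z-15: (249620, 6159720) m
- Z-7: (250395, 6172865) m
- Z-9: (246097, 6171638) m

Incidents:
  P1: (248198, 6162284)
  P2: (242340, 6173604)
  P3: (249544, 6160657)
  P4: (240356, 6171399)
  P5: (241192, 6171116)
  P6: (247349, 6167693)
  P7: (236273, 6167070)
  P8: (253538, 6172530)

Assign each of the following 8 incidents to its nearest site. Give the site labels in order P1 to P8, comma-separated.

Z-15, Z-17, Z-15, Z-17, Z-17, Z-5, Z-4, Z-7

P1 → Z-15 (d²=8596180.00)
P2 → Z-17 (d²=1072040.00)
P3 → Z-15 (d²=883745.00)
P4 → Z-17 (d²=10311157.00)
P5 → Z-17 (d²=10643656.00)
P6 → Z-5 (d²=7575658.00)
P7 → Z-4 (d²=35872785.00)
P8 → Z-7 (d²=9990674.00)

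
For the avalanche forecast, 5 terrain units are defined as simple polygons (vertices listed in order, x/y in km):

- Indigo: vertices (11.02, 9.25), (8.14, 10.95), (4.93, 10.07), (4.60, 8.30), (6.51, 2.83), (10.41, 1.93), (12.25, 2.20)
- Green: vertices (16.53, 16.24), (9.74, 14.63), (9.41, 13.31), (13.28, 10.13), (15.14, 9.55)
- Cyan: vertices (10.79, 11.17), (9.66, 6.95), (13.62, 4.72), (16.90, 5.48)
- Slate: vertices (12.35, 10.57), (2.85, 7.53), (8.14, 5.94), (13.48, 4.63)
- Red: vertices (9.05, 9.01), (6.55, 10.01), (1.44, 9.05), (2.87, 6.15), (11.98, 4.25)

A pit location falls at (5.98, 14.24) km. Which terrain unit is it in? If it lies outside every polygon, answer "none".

none

Cast a ray rightward from (5.98, 14.24). For each polygon, the edges (by vertex number in listed order) whose endpoints lie on opposite sides of y = 14.24, where each meets that height, and whether that is right or left of the point:
Indigo: no edge straddles that height → 0 crossings.
Green: 2–3 at x≈9.643 (right), 5–1 at x≈16.114 (right) → 2 crossings.
Cyan: no edge straddles that height → 0 crossings.
Slate: no edge straddles that height → 0 crossings.
Red: no edge straddles that height → 0 crossings.
All counts are even, so the point lies outside every listed polygon.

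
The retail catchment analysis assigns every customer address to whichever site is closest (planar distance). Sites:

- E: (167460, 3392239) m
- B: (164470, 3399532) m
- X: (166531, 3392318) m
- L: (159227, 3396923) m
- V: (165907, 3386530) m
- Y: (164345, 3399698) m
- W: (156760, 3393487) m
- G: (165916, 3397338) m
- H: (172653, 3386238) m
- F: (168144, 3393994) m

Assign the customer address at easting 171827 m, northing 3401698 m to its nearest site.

G

Squared distances to each site:
E: 108543370.000; B: 58817005.000; X: 116032016.000; L: 181560625.000; V: 265114624.000; Y: 59980324.000; W: 294435010.000; G: 53949521.000; H: 239693876.000; F: 72916105.000.
Minimum at G.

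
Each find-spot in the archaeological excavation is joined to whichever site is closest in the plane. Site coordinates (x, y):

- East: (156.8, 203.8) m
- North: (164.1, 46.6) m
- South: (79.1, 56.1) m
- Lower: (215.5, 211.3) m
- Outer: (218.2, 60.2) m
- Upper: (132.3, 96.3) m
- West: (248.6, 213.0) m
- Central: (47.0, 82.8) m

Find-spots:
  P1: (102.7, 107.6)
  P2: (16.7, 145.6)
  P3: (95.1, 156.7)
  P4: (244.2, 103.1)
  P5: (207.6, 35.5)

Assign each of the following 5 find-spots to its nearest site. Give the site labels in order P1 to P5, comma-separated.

P1 → Upper (d²=1003.85)
P2 → Central (d²=4861.93)
P3 → Upper (d²=5032.00)
P4 → Outer (d²=2516.41)
P5 → Outer (d²=722.45)

Upper, Central, Upper, Outer, Outer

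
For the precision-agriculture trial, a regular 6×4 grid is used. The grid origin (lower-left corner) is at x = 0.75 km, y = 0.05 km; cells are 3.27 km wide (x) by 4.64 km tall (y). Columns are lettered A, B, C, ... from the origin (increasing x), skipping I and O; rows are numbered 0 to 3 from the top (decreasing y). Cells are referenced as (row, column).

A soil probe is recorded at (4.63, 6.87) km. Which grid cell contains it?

(2, B)

Column index: ⌊(4.63 − 0.75) / 3.27⌋ = ⌊1.187⌋ = 1 → column B
Row offset from origin: ⌊(6.87 − 0.05) / 4.64⌋ = ⌊1.470⌋ = 1 → row 2 (counted from top)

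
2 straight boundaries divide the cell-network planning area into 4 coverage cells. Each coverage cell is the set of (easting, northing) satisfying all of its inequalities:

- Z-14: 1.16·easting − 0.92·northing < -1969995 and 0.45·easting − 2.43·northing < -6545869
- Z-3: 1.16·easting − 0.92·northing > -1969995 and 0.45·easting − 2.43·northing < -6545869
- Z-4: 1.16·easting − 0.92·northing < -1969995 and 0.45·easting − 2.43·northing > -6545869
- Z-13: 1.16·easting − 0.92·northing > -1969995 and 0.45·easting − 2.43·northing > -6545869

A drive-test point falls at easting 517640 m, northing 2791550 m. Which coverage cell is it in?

1.16·517640 − 0.92·2791550 = -1967763.600, which is > -1969995
0.45·517640 − 2.43·2791550 = -6550528.500, which is < -6545869
This sign pattern matches Z-3.

Z-3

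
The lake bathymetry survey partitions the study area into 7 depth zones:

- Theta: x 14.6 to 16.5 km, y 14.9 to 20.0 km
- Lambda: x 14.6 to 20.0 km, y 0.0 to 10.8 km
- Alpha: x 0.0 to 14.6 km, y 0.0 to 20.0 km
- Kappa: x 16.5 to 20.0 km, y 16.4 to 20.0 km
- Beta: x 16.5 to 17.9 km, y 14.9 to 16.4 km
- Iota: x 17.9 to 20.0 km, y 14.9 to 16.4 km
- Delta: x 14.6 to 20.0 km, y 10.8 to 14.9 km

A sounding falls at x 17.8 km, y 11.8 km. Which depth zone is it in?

The point has x = 17.8 and y = 11.8.
Only Delta satisfies 14.6 ≤ x ≤ 20.0 and 10.8 ≤ y ≤ 14.9.

Delta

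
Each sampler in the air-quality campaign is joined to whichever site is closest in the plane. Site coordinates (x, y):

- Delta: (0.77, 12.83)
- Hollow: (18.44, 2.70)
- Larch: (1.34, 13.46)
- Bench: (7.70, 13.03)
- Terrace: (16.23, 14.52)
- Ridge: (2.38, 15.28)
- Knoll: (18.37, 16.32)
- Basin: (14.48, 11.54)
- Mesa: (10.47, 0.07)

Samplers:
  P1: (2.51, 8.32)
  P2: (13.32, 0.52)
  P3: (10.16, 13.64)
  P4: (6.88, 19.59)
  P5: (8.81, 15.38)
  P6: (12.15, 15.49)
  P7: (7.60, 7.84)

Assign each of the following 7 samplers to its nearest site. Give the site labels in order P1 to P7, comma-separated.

P1 → Delta (d²=23.37)
P2 → Mesa (d²=8.32)
P3 → Bench (d²=6.42)
P4 → Ridge (d²=38.83)
P5 → Bench (d²=6.75)
P6 → Terrace (d²=17.59)
P7 → Bench (d²=26.95)

Delta, Mesa, Bench, Ridge, Bench, Terrace, Bench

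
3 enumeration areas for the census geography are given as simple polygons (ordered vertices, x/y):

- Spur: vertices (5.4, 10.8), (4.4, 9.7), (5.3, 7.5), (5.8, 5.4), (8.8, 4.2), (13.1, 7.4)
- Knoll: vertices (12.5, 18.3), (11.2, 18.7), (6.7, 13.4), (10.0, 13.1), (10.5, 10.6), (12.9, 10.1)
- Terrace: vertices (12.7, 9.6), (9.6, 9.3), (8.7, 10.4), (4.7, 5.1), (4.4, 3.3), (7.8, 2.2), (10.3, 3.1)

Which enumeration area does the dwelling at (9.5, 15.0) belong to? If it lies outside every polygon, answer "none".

Cast a ray rightward from (9.5, 15.0). For each polygon, the edges (by vertex number in listed order) whose endpoints lie on opposite sides of y = 15.0, where each meets that height, and whether that is right or left of the point:
Spur: no edge straddles that height → 0 crossings.
Knoll: 2–3 at x≈8.06 (left), 6–1 at x≈12.66 (right) → 1 crossing.
Terrace: no edge straddles that height → 0 crossings.
Only Knoll has an odd count, so the point is inside Knoll.

Knoll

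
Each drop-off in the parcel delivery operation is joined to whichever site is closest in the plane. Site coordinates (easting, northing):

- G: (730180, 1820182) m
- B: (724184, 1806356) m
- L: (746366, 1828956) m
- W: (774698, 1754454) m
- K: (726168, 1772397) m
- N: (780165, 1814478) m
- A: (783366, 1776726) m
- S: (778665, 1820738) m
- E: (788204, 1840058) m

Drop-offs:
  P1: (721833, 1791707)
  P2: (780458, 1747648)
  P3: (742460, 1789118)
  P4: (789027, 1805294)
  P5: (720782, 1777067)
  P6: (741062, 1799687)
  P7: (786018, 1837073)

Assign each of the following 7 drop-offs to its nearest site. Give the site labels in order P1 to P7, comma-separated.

B, W, K, N, K, B, E

P1 → B (d²=220120402.00)
P2 → W (d²=79499236.00)
P3 → K (d²=545021105.00)
P4 → N (d²=162880900.00)
P5 → K (d²=50817896.00)
P6 → B (d²=329342445.00)
P7 → E (d²=13688821.00)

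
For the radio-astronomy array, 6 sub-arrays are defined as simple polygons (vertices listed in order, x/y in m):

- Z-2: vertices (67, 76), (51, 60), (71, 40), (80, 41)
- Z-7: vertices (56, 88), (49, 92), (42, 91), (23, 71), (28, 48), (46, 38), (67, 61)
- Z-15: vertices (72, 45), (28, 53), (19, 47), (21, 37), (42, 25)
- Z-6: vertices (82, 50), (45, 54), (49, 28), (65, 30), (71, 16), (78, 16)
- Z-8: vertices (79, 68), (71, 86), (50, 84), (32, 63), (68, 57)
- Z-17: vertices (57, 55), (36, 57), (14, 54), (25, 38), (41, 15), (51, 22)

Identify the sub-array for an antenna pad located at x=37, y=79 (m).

Cast a ray rightward from (37, 79). For each polygon, the edges (by vertex number in listed order) whose endpoints lie on opposite sides of y = 79, where each meets that height, and whether that is right or left of the point:
Z-2: no edge straddles that height → 0 crossings.
Z-7: 3–4 at x≈30.6 (left), 7–1 at x≈59.7 (right) → 1 crossing.
Z-15: no edge straddles that height → 0 crossings.
Z-6: no edge straddles that height → 0 crossings.
Z-8: 1–2 at x≈74.1 (right), 3–4 at x≈45.7 (right) → 2 crossings.
Z-17: no edge straddles that height → 0 crossings.
Only Z-7 has an odd count, so the point is inside Z-7.

Z-7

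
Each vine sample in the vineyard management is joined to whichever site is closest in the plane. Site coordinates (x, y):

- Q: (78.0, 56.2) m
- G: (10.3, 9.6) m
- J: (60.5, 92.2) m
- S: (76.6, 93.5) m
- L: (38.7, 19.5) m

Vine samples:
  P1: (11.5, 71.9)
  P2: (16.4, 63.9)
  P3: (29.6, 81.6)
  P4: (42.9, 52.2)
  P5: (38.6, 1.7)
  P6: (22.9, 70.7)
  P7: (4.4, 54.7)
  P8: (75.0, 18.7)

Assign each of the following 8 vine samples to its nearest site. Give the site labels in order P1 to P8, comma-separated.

P1 → J (d²=2813.09)
P2 → L (d²=2468.65)
P3 → J (d²=1067.17)
P4 → L (d²=1086.93)
P5 → L (d²=316.85)
P6 → J (d²=1876.01)
P7 → G (d²=2068.82)
P8 → L (d²=1318.33)

J, L, J, L, L, J, G, L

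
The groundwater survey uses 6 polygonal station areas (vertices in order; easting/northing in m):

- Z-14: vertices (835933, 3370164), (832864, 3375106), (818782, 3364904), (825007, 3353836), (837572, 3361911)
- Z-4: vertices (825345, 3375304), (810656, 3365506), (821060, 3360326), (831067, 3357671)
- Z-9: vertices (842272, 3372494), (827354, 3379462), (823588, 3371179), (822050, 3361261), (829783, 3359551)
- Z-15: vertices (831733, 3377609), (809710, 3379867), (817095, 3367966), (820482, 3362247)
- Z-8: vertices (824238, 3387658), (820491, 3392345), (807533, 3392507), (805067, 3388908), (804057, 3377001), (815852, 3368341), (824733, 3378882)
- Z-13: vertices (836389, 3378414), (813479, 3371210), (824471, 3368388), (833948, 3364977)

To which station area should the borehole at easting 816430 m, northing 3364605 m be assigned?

Z-4

Cast a ray rightward from (816430, 3364605). For each polygon, the edges (by vertex number in listed order) whose endpoints lie on opposite sides of northing = 3364605, where each meets that height, and whether that is right or left of the point:
Z-14: 3–4 at easting≈818950.2 (right), 5–1 at easting≈837037.0 (right) → 2 crossings.
Z-4: 2–3 at easting≈812465.7 (left), 4–1 at easting≈828816.9 (right) → 1 crossing.
Z-9: 3–4 at easting≈822568.6 (right), 5–1 at easting≈834659.7 (right) → 2 crossings.
Z-15: 3–4 at easting≈819085.5 (right), 4–1 at easting≈822209.0 (right) → 2 crossings.
Z-8: no edge straddles that height → 0 crossings.
Z-13: no edge straddles that height → 0 crossings.
Only Z-4 has an odd count, so the point is inside Z-4.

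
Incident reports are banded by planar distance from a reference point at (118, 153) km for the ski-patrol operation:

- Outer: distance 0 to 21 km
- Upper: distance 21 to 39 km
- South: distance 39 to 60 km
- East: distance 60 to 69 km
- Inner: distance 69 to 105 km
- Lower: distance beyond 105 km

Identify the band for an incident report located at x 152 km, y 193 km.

South

Distance = √((152−118)² + (193−153)²) = √(1156.000 + 1600.000) = 52.498 km.
39 ≤ 52.498 < 60 → South.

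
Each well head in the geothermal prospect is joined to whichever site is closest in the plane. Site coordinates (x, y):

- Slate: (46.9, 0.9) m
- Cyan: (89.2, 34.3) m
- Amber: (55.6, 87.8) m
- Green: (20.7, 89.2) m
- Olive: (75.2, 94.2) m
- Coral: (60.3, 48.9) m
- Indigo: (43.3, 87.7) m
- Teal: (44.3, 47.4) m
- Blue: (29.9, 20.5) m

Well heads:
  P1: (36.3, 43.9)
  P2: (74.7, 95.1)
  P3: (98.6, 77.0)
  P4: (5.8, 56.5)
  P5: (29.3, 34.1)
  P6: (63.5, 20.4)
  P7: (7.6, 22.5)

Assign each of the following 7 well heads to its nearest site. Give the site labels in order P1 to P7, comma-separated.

Teal, Olive, Olive, Green, Blue, Slate, Blue

P1 → Teal (d²=76.25)
P2 → Olive (d²=1.06)
P3 → Olive (d²=843.40)
P4 → Green (d²=1291.30)
P5 → Blue (d²=185.32)
P6 → Slate (d²=655.81)
P7 → Blue (d²=501.29)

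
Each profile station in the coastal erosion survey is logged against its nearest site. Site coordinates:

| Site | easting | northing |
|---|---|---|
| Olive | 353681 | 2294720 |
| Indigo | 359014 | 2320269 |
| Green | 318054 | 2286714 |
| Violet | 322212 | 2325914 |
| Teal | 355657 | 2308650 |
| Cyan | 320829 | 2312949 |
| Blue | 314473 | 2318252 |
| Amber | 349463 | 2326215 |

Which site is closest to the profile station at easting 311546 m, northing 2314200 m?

Squared distances to each site:
Olive: 2154828625.000; Indigo: 2290043785.000; Green: 797834260.000; Violet: 250981352.000; Teal: 1976582821.000; Cyan: 87739090.000; Blue: 24986033.000; Amber: 1582059114.000.
Minimum at Blue.

Blue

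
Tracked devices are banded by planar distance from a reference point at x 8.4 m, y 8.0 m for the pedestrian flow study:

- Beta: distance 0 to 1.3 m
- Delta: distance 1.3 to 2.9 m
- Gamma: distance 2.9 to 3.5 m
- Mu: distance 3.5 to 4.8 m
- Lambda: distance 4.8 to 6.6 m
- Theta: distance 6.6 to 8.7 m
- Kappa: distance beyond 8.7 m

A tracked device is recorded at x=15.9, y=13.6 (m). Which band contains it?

Kappa

Distance = √((15.9−8.4)² + (13.6−8.0)²) = √(56.250 + 31.360) = 9.360 m.
8.7 ≤ 9.360 < ∞ → Kappa.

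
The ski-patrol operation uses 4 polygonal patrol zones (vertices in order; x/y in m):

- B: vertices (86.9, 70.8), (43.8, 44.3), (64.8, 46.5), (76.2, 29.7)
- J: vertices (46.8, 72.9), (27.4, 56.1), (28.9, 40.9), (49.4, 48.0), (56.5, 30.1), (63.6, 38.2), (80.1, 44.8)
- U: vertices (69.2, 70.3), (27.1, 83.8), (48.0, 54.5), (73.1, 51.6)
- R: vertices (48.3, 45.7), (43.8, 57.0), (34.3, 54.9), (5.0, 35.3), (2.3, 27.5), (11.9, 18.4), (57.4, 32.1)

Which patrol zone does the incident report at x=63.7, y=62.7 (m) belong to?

U

Cast a ray rightward from (63.7, 62.7). For each polygon, the edges (by vertex number in listed order) whose endpoints lie on opposite sides of y = 62.7, where each meets that height, and whether that is right or left of the point:
B: 1–2 at x≈73.73 (right), 4–1 at x≈84.79 (right) → 2 crossings.
J: 1–2 at x≈35.02 (left), 7–1 at x≈58.89 (left) → 0 crossings.
U: 2–3 at x≈42.15 (left), 4–1 at x≈70.79 (right) → 1 crossing.
R: no edge straddles that height → 0 crossings.
Only U has an odd count, so the point is inside U.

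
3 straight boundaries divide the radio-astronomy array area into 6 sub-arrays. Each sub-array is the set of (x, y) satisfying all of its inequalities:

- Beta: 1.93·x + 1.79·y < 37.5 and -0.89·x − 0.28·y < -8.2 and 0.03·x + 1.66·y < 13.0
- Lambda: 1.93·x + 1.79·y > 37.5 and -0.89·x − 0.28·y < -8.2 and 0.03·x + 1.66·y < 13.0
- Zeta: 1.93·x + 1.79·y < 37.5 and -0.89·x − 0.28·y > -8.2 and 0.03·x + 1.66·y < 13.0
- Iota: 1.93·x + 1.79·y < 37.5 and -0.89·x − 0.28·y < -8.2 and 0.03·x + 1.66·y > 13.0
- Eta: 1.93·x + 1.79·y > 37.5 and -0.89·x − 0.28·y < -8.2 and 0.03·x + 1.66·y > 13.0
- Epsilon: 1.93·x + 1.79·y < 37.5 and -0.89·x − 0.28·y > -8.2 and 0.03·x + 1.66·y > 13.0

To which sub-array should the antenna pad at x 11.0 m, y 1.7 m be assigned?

Beta

1.93·11.0 + 1.79·1.7 = 24.273, which is < 37.5
-0.89·11.0 − 0.28·1.7 = -10.266, which is < -8.2
0.03·11.0 + 1.66·1.7 = 3.152, which is < 13.0
This sign pattern matches Beta.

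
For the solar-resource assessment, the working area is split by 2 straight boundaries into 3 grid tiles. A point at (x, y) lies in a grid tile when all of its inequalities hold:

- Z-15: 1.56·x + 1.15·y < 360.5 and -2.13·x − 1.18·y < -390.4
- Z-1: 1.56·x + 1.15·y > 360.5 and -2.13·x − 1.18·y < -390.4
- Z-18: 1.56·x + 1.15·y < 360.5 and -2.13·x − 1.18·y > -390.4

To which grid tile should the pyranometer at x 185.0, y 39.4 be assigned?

1.56·185.0 + 1.15·39.4 = 333.910, which is < 360.5
-2.13·185.0 − 1.18·39.4 = -440.542, which is < -390.4
This sign pattern matches Z-15.

Z-15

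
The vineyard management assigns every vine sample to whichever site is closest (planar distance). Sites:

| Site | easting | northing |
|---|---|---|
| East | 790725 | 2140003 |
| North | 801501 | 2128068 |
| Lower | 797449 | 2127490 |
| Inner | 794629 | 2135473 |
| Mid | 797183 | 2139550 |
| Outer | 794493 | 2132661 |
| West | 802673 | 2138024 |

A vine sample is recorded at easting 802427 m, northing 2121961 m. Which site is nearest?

Squared distances to each site:
East: 462450568.000; North: 38152925.000; Lower: 55350325.000; Inner: 243382948.000; Mid: 336872457.000; Outer: 177438356.000; West: 258080485.000.
Minimum at North.

North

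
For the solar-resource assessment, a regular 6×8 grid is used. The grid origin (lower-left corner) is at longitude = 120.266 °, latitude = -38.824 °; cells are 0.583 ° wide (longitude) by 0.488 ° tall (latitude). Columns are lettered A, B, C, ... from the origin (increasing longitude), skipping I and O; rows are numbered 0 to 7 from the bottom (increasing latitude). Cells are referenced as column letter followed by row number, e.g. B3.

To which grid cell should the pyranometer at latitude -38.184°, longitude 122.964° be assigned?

E1

Column index: ⌊(122.964 − 120.266) / 0.583⌋ = ⌊4.628⌋ = 4 → column E
Row offset from origin: ⌊(-38.184 − -38.824) / 0.488⌋ = ⌊1.311⌋ = 1 → row 1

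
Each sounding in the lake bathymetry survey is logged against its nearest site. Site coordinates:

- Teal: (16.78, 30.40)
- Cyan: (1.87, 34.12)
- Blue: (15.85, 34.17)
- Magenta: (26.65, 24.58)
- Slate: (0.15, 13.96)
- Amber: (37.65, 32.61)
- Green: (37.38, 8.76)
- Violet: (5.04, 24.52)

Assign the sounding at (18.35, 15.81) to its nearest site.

Magenta

Squared distances to each site:
Teal: 215.333; Cyan: 606.846; Blue: 343.340; Magenta: 145.803; Slate: 334.663; Amber: 654.730; Green: 411.843; Violet: 253.020.
Minimum at Magenta.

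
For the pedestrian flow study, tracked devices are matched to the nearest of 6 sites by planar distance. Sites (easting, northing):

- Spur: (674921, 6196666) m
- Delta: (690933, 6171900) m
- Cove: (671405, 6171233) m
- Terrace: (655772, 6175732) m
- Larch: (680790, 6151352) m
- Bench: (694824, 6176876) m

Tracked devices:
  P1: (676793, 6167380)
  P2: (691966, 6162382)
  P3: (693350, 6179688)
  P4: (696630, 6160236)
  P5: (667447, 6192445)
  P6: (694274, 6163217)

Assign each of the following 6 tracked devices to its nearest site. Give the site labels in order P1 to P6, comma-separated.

P1 → Cove (d²=43876153.00)
P2 → Delta (d²=91659413.00)
P3 → Bench (d²=10080020.00)
P4 → Delta (d²=168504705.00)
P5 → Spur (d²=73677517.00)
P6 → Delta (d²=86556770.00)

Cove, Delta, Bench, Delta, Spur, Delta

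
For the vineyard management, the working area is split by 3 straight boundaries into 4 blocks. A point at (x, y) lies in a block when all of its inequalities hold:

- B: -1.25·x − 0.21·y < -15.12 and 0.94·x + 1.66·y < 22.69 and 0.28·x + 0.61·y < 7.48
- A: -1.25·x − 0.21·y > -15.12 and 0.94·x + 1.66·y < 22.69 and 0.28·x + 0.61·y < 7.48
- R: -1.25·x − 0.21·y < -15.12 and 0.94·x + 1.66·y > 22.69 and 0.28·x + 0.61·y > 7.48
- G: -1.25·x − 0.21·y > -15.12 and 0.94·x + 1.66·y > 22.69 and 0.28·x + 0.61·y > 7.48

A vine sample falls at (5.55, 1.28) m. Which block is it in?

-1.25·5.55 − 0.21·1.28 = -7.206, which is > -15.12
0.94·5.55 + 1.66·1.28 = 7.342, which is < 22.69
0.28·5.55 + 0.61·1.28 = 2.335, which is < 7.48
This sign pattern matches A.

A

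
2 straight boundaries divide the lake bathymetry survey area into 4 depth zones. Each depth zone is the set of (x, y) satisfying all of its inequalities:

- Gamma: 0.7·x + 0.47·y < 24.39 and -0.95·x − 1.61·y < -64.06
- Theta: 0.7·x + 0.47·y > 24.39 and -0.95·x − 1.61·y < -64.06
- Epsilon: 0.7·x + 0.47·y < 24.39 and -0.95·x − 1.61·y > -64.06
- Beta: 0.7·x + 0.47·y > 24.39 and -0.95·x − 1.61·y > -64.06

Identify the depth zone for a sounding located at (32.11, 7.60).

0.7·32.11 + 0.47·7.60 = 26.049, which is > 24.39
-0.95·32.11 − 1.61·7.60 = -42.740, which is > -64.06
This sign pattern matches Beta.

Beta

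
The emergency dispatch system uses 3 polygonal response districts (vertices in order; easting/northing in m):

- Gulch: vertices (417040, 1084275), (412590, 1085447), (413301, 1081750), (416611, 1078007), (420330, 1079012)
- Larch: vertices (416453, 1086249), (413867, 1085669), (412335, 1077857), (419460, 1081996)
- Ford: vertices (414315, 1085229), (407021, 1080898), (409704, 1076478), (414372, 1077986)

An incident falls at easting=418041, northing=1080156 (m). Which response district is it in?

Cast a ray rightward from (418041, 1080156). For each polygon, the edges (by vertex number in listed order) whose endpoints lie on opposite sides of northing = 1080156, where each meets that height, and whether that is right or left of the point:
Gulch: 3–4 at easting≈414710.6 (left), 5–1 at easting≈419614.9 (right) → 1 crossing.
Larch: 2–3 at easting≈412785.9 (left), 3–4 at easting≈416292.6 (left) → 0 crossings.
Ford: 2–3 at easting≈407471.4 (left), 4–1 at easting≈414354.9 (left) → 0 crossings.
Only Gulch has an odd count, so the point is inside Gulch.

Gulch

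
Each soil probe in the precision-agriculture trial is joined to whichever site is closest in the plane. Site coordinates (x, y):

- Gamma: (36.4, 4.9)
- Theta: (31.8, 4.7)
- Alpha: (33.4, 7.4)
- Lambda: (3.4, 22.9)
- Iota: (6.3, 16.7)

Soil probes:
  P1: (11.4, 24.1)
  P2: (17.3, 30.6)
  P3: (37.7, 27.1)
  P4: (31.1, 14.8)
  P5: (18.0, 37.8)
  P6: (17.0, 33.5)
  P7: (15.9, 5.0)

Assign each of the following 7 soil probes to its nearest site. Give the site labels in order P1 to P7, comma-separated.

Lambda, Lambda, Alpha, Alpha, Lambda, Lambda, Iota

P1 → Lambda (d²=65.44)
P2 → Lambda (d²=252.50)
P3 → Alpha (d²=406.58)
P4 → Alpha (d²=60.05)
P5 → Lambda (d²=435.17)
P6 → Lambda (d²=297.32)
P7 → Iota (d²=229.05)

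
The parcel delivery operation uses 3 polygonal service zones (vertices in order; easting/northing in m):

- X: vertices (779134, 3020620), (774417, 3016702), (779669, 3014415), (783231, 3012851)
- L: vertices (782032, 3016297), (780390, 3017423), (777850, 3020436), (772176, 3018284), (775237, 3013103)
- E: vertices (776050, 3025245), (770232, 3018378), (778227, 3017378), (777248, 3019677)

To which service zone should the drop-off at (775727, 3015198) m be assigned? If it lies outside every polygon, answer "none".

Cast a ray rightward from (775727, 3015198). For each polygon, the edges (by vertex number in listed order) whose endpoints lie on opposite sides of northing = 3015198, where each meets that height, and whether that is right or left of the point:
X: 2–3 at easting≈777870.9 (right), 4–1 at easting≈781993.3 (right) → 2 crossings.
L: 4–5 at easting≈773999.2 (left), 5–1 at easting≈779694.0 (right) → 1 crossing.
E: no edge straddles that height → 0 crossings.
Only L has an odd count, so the point is inside L.

L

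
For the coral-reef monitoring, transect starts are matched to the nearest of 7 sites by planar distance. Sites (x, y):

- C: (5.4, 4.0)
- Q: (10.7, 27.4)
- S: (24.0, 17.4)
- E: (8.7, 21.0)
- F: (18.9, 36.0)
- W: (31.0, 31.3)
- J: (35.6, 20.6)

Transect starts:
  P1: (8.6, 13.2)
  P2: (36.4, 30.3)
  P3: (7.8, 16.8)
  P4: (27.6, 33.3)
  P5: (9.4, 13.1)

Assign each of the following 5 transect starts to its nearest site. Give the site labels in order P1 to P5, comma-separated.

E, W, E, W, E

P1 → E (d²=60.85)
P2 → W (d²=30.16)
P3 → E (d²=18.45)
P4 → W (d²=15.56)
P5 → E (d²=62.90)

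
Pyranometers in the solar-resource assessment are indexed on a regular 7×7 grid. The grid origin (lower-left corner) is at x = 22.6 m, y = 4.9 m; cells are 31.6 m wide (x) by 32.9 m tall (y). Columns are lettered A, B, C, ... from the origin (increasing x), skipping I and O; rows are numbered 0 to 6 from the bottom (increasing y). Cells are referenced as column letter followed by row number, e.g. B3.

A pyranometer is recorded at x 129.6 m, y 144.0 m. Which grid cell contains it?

D4

Column index: ⌊(129.6 − 22.6) / 31.6⌋ = ⌊3.386⌋ = 3 → column D
Row offset from origin: ⌊(144.0 − 4.9) / 32.9⌋ = ⌊4.228⌋ = 4 → row 4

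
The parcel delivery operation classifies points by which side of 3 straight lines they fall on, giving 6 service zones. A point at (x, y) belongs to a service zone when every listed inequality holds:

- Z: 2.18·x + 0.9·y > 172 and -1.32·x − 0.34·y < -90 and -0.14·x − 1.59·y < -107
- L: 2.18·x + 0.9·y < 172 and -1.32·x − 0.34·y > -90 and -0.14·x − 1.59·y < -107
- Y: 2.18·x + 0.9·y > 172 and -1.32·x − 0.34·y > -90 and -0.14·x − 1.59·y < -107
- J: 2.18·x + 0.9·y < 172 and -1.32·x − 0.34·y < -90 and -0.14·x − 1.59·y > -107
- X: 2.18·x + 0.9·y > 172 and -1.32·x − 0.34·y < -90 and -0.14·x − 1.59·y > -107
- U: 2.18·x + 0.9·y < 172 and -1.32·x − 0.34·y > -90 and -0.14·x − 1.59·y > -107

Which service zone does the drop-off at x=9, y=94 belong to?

2.18·9 + 0.9·94 = 104.220, which is < 172
-1.32·9 − 0.34·94 = -43.840, which is > -90
-0.14·9 − 1.59·94 = -150.720, which is < -107
This sign pattern matches L.

L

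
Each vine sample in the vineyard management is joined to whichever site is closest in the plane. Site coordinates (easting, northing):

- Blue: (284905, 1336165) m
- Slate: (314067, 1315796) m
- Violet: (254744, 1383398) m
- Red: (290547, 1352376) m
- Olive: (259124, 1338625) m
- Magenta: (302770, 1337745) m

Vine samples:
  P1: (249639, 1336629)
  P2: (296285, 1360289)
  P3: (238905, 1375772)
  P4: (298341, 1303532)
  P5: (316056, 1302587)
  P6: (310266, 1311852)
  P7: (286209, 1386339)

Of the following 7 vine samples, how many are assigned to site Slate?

3

P1 → Olive
P2 → Red
P3 → Violet
P4 → Slate
P5 → Slate
P6 → Slate
P7 → Violet
3 of the 7 go to Slate.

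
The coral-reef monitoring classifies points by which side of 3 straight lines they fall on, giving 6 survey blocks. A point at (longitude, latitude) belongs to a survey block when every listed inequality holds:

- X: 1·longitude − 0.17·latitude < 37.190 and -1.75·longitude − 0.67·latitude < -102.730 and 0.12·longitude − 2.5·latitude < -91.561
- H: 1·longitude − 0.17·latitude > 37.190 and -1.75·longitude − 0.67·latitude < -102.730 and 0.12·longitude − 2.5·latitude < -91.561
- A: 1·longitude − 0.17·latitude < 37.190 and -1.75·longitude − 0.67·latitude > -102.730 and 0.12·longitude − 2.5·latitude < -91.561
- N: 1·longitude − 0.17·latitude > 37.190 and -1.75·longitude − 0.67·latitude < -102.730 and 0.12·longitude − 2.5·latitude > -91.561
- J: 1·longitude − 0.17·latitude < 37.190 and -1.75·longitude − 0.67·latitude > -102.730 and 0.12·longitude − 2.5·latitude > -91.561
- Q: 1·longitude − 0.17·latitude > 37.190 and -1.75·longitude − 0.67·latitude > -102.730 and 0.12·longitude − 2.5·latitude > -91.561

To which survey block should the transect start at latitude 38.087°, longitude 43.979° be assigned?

Q

1·43.979 − 0.17·38.087 = 37.504, which is > 37.190
-1.75·43.979 − 0.67·38.087 = -102.482, which is > -102.730
0.12·43.979 − 2.5·38.087 = -89.940, which is > -91.561
This sign pattern matches Q.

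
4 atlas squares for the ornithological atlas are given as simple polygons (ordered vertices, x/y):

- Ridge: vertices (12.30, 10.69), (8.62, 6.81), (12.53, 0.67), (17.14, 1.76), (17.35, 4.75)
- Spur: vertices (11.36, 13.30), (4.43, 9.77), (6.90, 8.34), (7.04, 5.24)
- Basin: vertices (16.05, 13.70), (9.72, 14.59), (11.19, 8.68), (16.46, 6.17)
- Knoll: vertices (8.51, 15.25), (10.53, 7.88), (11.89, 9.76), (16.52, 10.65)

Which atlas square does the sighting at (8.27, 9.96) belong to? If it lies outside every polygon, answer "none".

Cast a ray rightward from (8.27, 9.96). For each polygon, the edges (by vertex number in listed order) whose endpoints lie on opposite sides of y = 9.96, where each meets that height, and whether that is right or left of the point:
Ridge: 1–2 at x≈11.608 (right), 5–1 at x≈12.921 (right) → 2 crossings.
Spur: 1–2 at x≈4.803 (left), 4–1 at x≈9.570 (right) → 1 crossing.
Basin: 2–3 at x≈10.872 (right), 4–1 at x≈16.254 (right) → 2 crossings.
Knoll: 1–2 at x≈9.960 (right), 3–4 at x≈12.930 (right) → 2 crossings.
Only Spur has an odd count, so the point is inside Spur.

Spur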